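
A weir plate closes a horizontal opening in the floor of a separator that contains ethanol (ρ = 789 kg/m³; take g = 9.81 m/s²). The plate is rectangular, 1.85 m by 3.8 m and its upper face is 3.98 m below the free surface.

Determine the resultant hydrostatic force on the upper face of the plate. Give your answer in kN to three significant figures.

γ = ρg = 789 × 9.81 / 1000 = 7.74009 kN/m³.
The plate is horizontal, so pressure is uniform at p = γ·h = 7.74009 × 3.98 = 30.8056 kN/m².
A = 1.85 × 3.8 = 7.03 m².
F = p·A = 30.8056 × 7.03 = 216.563 kN.

F ≈ 217 kN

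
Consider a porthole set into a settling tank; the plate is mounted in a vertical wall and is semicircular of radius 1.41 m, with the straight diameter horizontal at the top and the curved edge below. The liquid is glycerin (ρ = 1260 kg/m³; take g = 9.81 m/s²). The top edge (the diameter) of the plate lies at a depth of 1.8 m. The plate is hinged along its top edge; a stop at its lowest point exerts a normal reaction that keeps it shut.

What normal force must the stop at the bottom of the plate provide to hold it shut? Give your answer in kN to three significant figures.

P ≈ 43.1 kN

γ = ρg = 1260 × 9.81 / 1000 = 12.3606 kN/m³.
The centroid of a semicircle lies 4r/(3π) = 0.598423 m from the diameter, here below the top edge, so the centroid depth is h_c = 1.8 + 0.598423 = 2.39842 m.
A = πr²/2 = π × 1.41²/2 = 3.1229 m².
Resultant F = γ·h_c·A = 12.3606 × 2.39842 × 3.1229 = 92.5812 kN.
I_c = (π/8 − 8/(9π))·r⁴ = 0.109757 × 1.41⁴ = 0.433819 m⁴.
Centre of pressure: y_p = y_c + I_c/(y_c·A) = 2.39842 + 0.433819/(2.39842 × 3.1229) = 2.39842 + 0.0579196 = 2.45634 m along the plane.
The resultant acts 0.598423 + 0.0579196 = 0.656343 m (along the plate) below the hinge at the top edge, so the moment about the hinge is M = F × 0.656343 = 92.5812 × 0.656343 = 60.765 kN·m.
A normal force at the bottom, 1.41 m from the hinge, must supply this moment: P = 60.765/1.41 = 43.0957 kN.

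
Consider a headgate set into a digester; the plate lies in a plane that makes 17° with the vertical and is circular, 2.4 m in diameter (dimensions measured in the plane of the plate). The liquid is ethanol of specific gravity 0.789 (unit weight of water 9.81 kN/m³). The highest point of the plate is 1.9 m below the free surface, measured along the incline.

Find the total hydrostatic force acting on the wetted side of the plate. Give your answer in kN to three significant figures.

F ≈ 104 kN

γ = 0.789 × 9.81 = 7.74009 kN/m³.
The plate makes 17° with the vertical, i.e. θ = 90° − 17° = 73° to the horizontal. Measuring y along the incline from the free-surface line, vertical depth h = y·sinθ with sinθ = 0.956305.
The centroid is at the centre, 1.2 m below the top of the plate, so y_c = 1.9 + 1.2 = 3.1 m and h_c = 3.1 × 0.956305 = 2.96455 m.
A = π(1.2)² = 4.52389 m².
Resultant F = γ·h_c·A = 7.74009 × 2.96455 × 4.52389 = 103.805 kN.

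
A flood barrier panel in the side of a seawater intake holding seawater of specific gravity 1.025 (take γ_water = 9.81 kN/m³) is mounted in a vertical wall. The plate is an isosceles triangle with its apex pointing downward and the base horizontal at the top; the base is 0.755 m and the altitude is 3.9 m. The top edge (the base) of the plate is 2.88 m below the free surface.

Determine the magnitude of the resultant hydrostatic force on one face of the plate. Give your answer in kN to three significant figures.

γ = 1.025 × 9.81 = 10.05525 kN/m³.
With the apex down, the centroid sits h/3 = 3.9/3 = 1.3 m below the base (the top edge), so the centroid depth is h_c = 2.88 + 1.3 = 4.18 m.
A = ½ × 0.755 × 3.9 = 1.47225 m².
Resultant F = γ·h_c·A = 10.05525 × 4.18 × 1.47225 = 61.8801 kN.

F ≈ 61.9 kN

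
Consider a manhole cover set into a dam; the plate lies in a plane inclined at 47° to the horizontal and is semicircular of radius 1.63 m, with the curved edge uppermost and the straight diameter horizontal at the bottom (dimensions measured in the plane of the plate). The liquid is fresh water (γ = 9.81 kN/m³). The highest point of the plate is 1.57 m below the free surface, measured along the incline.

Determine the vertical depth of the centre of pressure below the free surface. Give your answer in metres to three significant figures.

h_p = 1.89 m

γ = 9.81 kN/m³.
Let θ = 47° be the plate's angle to the horizontal; measure y along the incline from where the plane meets the free surface. Vertical depth h = y·sinθ with sinθ = 0.731354.
The centroid lies 4r/(3π) = 0.691793 m above the diameter, so r − 4r/(3π) = 1.63 − 0.691793 = 0.938207 m below the topmost point, so y_c = 1.57 + 0.938207 = 2.50821 m and h_c = 2.50821 × 0.731354 = 1.83439 m.
A = πr²/2 = π × 1.63²/2 = 4.17345 m².
Resultant F = γ·h_c·A = 9.81 × 1.83439 × 4.17345 = 75.1028 kN.
I_c = (π/8 − 8/(9π))·r⁴ = 0.109757 × 1.63⁴ = 0.774788 m⁴.
Centre of pressure: y_p = y_c + I_c/(y_c·A) = 2.50821 + 0.774788/(2.50821 × 4.17345) = 2.50821 + 0.0740157 = 2.58223 m along the plane.
Vertically, h_p = y_p·sinθ = 2.58223 × 0.731354 = 1.88852 m.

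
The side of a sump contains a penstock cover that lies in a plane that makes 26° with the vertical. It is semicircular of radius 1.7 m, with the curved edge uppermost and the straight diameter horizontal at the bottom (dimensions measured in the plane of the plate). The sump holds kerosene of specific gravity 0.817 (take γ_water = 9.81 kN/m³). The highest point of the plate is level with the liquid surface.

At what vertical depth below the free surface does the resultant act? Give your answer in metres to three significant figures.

γ = 0.817 × 9.81 = 8.01477 kN/m³.
The plate makes 26° with the vertical, i.e. θ = 90° − 26° = 64° to the horizontal. Measuring y along the incline from the free-surface line, vertical depth h = y·sinθ with sinθ = 0.898794.
The centroid lies 4r/(3π) = 0.721502 m above the diameter, so r − 4r/(3π) = 1.7 − 0.721502 = 0.978498 m below the topmost point, so y_c = 0.978498 m and h_c = 0.978498 × 0.898794 = 0.879468 m.
A = πr²/2 = π × 1.7²/2 = 4.5396 m².
Resultant F = γ·h_c·A = 8.01477 × 0.879468 × 4.5396 = 31.9984 kN.
I_c = (π/8 − 8/(9π))·r⁴ = 0.109757 × 1.7⁴ = 0.916701 m⁴.
Centre of pressure: y_p = y_c + I_c/(y_c·A) = 0.978498 + 0.916701/(0.978498 × 4.5396) = 0.978498 + 0.206372 = 1.18487 m along the plane.
Vertically, h_p = y_p·sinθ = 1.18487 × 0.898794 = 1.06495 m.

h_p = 1.06 m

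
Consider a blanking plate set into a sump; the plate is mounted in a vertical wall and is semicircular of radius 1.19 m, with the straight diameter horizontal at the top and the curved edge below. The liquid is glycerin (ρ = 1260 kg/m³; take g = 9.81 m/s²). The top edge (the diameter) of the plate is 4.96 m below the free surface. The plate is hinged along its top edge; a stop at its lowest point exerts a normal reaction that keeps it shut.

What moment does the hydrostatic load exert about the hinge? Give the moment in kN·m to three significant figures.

M ≈ 78.6 kN·m

γ = ρg = 1260 × 9.81 / 1000 = 12.3606 kN/m³.
The centroid of a semicircle lies 4r/(3π) = 0.505052 m from the diameter, here below the top edge, so the centroid depth is h_c = 4.96 + 0.505052 = 5.46505 m.
A = πr²/2 = π × 1.19²/2 = 2.2244 m².
Resultant F = γ·h_c·A = 12.3606 × 5.46505 × 2.2244 = 150.261 kN.
I_c = (π/8 − 8/(9π))·r⁴ = 0.109757 × 1.19⁴ = 0.2201 m⁴.
Centre of pressure: y_p = y_c + I_c/(y_c·A) = 5.46505 + 0.2201/(5.46505 × 2.2244) = 5.46505 + 0.0181056 = 5.48316 m along the plane.
The resultant acts 0.505052 + 0.0181056 = 0.523158 m (along the plate) below the hinge at the top edge, so the moment about the hinge is M = F × 0.523158 = 150.261 × 0.523158 = 78.6102 kN·m.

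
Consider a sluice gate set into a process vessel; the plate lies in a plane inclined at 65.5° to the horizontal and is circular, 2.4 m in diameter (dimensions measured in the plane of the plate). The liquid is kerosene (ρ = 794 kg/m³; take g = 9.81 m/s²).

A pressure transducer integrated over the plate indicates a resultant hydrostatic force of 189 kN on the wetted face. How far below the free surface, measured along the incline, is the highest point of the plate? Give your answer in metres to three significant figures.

y_top ≈ 4.69 m

γ = ρg = 794 × 9.81 / 1000 = 7.78914 kN/m³.
A = π(1.2)² = 4.52389 m².
From F = γ·h_c·A, the centroid depth is h_c = 189/(7.78914 × 4.52389) = 5.36365 m.
Let θ = 65.5° be the plate's angle to the horizontal; measure y along the incline from where the plane meets the free surface. Vertical depth h = y·sinθ with sinθ = 0.909961.
Along the incline, y_c = h_c/sinθ = 5.36365/0.909961 = 5.89437 m.
The centroid is at the centre, 1.2 m below the top of the plate, so the highest point sits at y_top = 5.89437 − 1.2 = 4.69437 m along the incline.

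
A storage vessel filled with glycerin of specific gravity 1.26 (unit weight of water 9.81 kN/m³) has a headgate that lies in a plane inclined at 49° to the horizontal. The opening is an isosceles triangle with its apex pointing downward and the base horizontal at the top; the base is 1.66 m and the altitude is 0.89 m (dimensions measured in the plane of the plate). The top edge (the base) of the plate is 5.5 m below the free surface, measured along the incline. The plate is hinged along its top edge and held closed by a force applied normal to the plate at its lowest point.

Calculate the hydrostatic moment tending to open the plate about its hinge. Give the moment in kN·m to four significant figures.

M ≈ 12.15 kN·m

γ = 1.26 × 9.81 = 12.3606 kN/m³.
Let θ = 49° be the plate's angle to the horizontal; measure y along the incline from where the plane meets the free surface. Vertical depth h = y·sinθ with sinθ = 0.754710.
With the apex down, the centroid sits h/3 = 0.89/3 = 0.296667 m below the base (the top edge), so y_c = 5.5 + 0.296667 = 5.79667 m and h_c = 5.79667 × 0.754710 = 4.3748 m.
A = ½ × 1.66 × 0.89 = 0.7387 m².
Resultant F = γ·h_c·A = 12.3606 × 4.3748 × 0.7387 = 39.9453 kN.
I_c = b·h³/36 = 1.66 × 0.89³/36 = 0.0325069 m⁴.
Centre of pressure: y_p = y_c + I_c/(y_c·A) = 5.79667 + 0.0325069/(5.79667 × 0.7387) = 5.79667 + 0.00759152 = 5.80426 m along the plane.
The resultant acts 0.296667 + 0.00759152 = 0.304259 m (along the plate) below the hinge at the top edge, so the moment about the hinge is M = F × 0.304259 = 39.9453 × 0.304259 = 12.1537 kN·m.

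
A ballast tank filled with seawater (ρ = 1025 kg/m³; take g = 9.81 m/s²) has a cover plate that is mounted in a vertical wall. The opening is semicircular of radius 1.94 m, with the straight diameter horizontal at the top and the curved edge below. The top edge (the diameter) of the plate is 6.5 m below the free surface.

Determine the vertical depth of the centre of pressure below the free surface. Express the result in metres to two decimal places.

γ = ρg = 1025 × 9.81 / 1000 = 10.05525 kN/m³.
The centroid of a semicircle lies 4r/(3π) = 0.823362 m from the diameter, here below the top edge, so the centroid depth is h_c = 6.5 + 0.823362 = 7.32336 m.
A = πr²/2 = π × 1.94²/2 = 5.91185 m².
Resultant F = γ·h_c·A = 10.05525 × 7.32336 × 5.91185 = 435.338 kN.
I_c = (π/8 − 8/(9π))·r⁴ = 0.109757 × 1.94⁴ = 1.55467 m⁴.
Centre of pressure: y_p = y_c + I_c/(y_c·A) = 7.32336 + 1.55467/(7.32336 × 5.91185) = 7.32336 + 0.0359091 = 7.35927 m along the plane.

h_p = 7.36 m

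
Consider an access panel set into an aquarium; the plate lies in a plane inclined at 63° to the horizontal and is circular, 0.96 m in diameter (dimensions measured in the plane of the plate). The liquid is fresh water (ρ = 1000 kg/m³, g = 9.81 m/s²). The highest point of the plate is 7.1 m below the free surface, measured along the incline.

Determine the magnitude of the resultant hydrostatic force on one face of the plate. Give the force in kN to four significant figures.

γ = ρg = 1000 × 9.81 = 9810 N/m³ = 9.81 kN/m³.
Let θ = 63° be the plate's angle to the horizontal; measure y along the incline from where the plane meets the free surface. Vertical depth h = y·sinθ with sinθ = 0.891007.
The centroid is at the centre, 0.48 m below the top of the plate, so y_c = 7.1 + 0.48 = 7.58 m and h_c = 7.58 × 0.891007 = 6.75383 m.
A = π(0.48)² = 0.723823 m².
Resultant F = γ·h_c·A = 9.81 × 6.75383 × 0.723823 = 47.9569 kN.

F ≈ 47.96 kN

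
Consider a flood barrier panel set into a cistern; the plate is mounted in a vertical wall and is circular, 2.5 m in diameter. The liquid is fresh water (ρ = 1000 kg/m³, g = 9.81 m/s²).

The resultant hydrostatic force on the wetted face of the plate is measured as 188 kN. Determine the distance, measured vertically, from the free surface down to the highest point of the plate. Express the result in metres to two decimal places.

d_top ≈ 2.65 m

γ = ρg = 1000 × 9.81 = 9810 N/m³ = 9.81 kN/m³.
A = π(1.25)² = 4.90874 m².
From F = γ·h_c·A, the centroid depth is h_c = 188/(9.81 × 4.90874) = 3.90408 m.
The centroid is at the centre, 1.25 m below the top of the plate, so the highest point sits at h_top = 3.90408 − 1.25 = 2.65408 m below the surface.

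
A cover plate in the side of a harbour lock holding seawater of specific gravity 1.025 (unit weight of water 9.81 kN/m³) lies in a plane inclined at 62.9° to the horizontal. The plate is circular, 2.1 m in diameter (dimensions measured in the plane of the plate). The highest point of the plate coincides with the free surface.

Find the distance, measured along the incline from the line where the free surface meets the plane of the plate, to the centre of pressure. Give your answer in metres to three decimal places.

y_p = 1.313 m

γ = 1.025 × 9.81 = 10.05525 kN/m³.
Let θ = 62.9° be the plate's angle to the horizontal; measure y along the incline from where the plane meets the free surface. Vertical depth h = y·sinθ with sinθ = 0.890213.
The centroid is at the centre, 1.05 m below the top of the plate, so y_c = 1.05 m and h_c = 1.05 × 0.890213 = 0.934724 m.
A = π(1.05)² = 3.46361 m².
Resultant F = γ·h_c·A = 10.05525 × 0.934724 × 3.46361 = 32.5541 kN.
I_c = πr⁴/4 = π × 1.05⁴/4 = 0.954656 m⁴.
Centre of pressure: y_p = y_c + I_c/(y_c·A) = 1.05 + 0.954656/(1.05 × 3.46361) = 1.05 + 0.2625 = 1.3125 m along the plane.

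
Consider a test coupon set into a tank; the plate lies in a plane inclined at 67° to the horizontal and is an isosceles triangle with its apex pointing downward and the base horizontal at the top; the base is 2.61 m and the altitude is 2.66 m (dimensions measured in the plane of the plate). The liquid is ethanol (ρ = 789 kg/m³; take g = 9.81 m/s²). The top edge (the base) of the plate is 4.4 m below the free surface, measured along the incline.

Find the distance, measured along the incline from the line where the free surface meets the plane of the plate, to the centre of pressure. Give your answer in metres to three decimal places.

γ = ρg = 789 × 9.81 / 1000 = 7.74009 kN/m³.
Let θ = 67° be the plate's angle to the horizontal; measure y along the incline from where the plane meets the free surface. Vertical depth h = y·sinθ with sinθ = 0.920505.
With the apex down, the centroid sits h/3 = 2.66/3 = 0.886667 m below the base (the top edge), so y_c = 4.4 + 0.886667 = 5.28667 m and h_c = 5.28667 × 0.920505 = 4.86641 m.
A = ½ × 2.61 × 2.66 = 3.4713 m².
Resultant F = γ·h_c·A = 7.74009 × 4.86641 × 3.4713 = 130.752 kN.
I_c = b·h³/36 = 2.61 × 2.66³/36 = 1.36453 m⁴.
Centre of pressure: y_p = y_c + I_c/(y_c·A) = 5.28667 + 1.36453/(5.28667 × 3.4713) = 5.28667 + 0.0743548 = 5.36102 m along the plane.

y_p = 5.361 m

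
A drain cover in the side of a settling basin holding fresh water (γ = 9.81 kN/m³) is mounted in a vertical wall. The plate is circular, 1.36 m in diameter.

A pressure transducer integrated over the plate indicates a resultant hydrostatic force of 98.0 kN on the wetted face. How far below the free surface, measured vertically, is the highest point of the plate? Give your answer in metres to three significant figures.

d_top ≈ 6.20 m

γ = 9.81 kN/m³.
A = π(0.68)² = 1.45267 m².
From F = γ·h_c·A, the centroid depth is h_c = 98.0/(9.81 × 1.45267) = 6.87686 m.
The centroid is at the centre, 0.68 m below the top of the plate, so the highest point sits at h_top = 6.87686 − 0.68 = 6.19686 m below the surface.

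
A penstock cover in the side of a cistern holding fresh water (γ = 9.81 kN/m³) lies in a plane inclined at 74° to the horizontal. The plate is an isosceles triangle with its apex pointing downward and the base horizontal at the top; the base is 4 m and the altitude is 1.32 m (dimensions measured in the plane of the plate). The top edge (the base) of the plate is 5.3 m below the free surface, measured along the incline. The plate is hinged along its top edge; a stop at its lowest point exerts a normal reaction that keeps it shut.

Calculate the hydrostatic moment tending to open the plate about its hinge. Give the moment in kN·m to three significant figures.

γ = 9.81 kN/m³.
Let θ = 74° be the plate's angle to the horizontal; measure y along the incline from where the plane meets the free surface. Vertical depth h = y·sinθ with sinθ = 0.961262.
With the apex down, the centroid sits h/3 = 1.32/3 = 0.44 m below the base (the top edge), so y_c = 5.3 + 0.44 = 5.74 m and h_c = 5.74 × 0.961262 = 5.51764 m.
A = ½ × 4 × 1.32 = 2.64 m².
Resultant F = γ·h_c·A = 9.81 × 5.51764 × 2.64 = 142.898 kN.
I_c = b·h³/36 = 4 × 1.32³/36 = 0.255552 m⁴.
Centre of pressure: y_p = y_c + I_c/(y_c·A) = 5.74 + 0.255552/(5.74 × 2.64) = 5.74 + 0.0168641 = 5.75686 m along the plane.
The resultant acts 0.44 + 0.0168641 = 0.456864 m (along the plate) below the hinge at the top edge, so the moment about the hinge is M = F × 0.456864 = 142.898 × 0.456864 = 65.285 kN·m.

M ≈ 65.3 kN·m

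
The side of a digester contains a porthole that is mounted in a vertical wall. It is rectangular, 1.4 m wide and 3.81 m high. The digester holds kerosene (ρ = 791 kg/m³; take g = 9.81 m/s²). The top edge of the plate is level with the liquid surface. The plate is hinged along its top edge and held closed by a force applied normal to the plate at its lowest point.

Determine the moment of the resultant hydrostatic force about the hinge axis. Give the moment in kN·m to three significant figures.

M ≈ 200 kN·m

γ = ρg = 791 × 9.81 / 1000 = 7.75971 kN/m³.
The centroid lies 3.81/2 = 1.905 m below the top edge, so the centroid depth is h_c = 1.905 m.
A = 1.4 × 3.81 = 5.334 m².
Resultant F = γ·h_c·A = 7.75971 × 1.905 × 5.334 = 78.8485 kN.
I_c = b·h³/12 = 1.4 × 3.81³/12 = 6.45241 m⁴.
Centre of pressure: y_p = y_c + I_c/(y_c·A) = 1.905 + 6.45241/(1.905 × 5.334) = 1.905 + 0.635 = 2.54 m along the plane.
The resultant acts 1.905 + 0.635 = 2.54 m (along the plate) below the hinge at the top edge, so the moment about the hinge is M = F × 2.54 = 78.8485 × 2.54 = 200.275 kN·m.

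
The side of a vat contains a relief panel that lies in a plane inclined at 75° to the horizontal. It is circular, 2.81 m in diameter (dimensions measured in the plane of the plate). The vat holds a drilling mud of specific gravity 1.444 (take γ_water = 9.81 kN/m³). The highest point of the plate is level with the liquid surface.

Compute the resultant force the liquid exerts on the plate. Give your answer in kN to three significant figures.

F ≈ 119 kN

γ = 1.444 × 9.81 = 14.16564 kN/m³.
Let θ = 75° be the plate's angle to the horizontal; measure y along the incline from where the plane meets the free surface. Vertical depth h = y·sinθ with sinθ = 0.965926.
The centroid is at the centre, 1.405 m below the top of the plate, so y_c = 1.405 m and h_c = 1.405 × 0.965926 = 1.35713 m.
A = π(1.405)² = 6.20158 m².
Resultant F = γ·h_c·A = 14.16564 × 1.35713 × 6.20158 = 119.223 kN.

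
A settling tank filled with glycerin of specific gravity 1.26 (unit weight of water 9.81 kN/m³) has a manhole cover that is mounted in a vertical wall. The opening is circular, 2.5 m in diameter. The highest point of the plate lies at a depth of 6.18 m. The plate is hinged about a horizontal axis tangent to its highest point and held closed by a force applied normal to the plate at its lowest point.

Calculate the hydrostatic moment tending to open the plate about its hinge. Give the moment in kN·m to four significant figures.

γ = 1.26 × 9.81 = 12.3606 kN/m³.
The centroid is at the centre, 1.25 m below the top of the plate, so the centroid depth is h_c = 6.18 + 1.25 = 7.43 m.
A = π(1.25)² = 4.90874 m².
Resultant F = γ·h_c·A = 12.3606 × 7.43 × 4.90874 = 450.815 kN.
I_c = πr⁴/4 = π × 1.25⁴/4 = 1.91748 m⁴.
Centre of pressure: y_p = y_c + I_c/(y_c·A) = 7.43 + 1.91748/(7.43 × 4.90874) = 7.43 + 0.0525741 = 7.48257 m along the plane.
The resultant acts 1.25 + 0.0525741 = 1.30257 m (along the plate) below the hinge at the top edge, so the moment about the hinge is M = F × 1.30257 = 450.815 × 1.30257 = 587.218 kN·m.

M ≈ 587.2 kN·m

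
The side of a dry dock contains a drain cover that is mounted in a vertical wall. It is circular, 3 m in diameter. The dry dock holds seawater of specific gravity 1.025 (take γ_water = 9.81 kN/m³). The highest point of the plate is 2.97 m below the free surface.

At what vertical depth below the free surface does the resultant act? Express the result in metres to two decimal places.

γ = 1.025 × 9.81 = 10.05525 kN/m³.
The centroid is at the centre, 1.5 m below the top of the plate, so the centroid depth is h_c = 2.97 + 1.5 = 4.47 m.
A = π(1.5)² = 7.06858 m².
Resultant F = γ·h_c·A = 10.05525 × 4.47 × 7.06858 = 317.711 kN.
I_c = πr⁴/4 = π × 1.5⁴/4 = 3.97608 m⁴.
Centre of pressure: y_p = y_c + I_c/(y_c·A) = 4.47 + 3.97608/(4.47 × 7.06858) = 4.47 + 0.125839 = 4.59584 m along the plane.

h_p = 4.60 m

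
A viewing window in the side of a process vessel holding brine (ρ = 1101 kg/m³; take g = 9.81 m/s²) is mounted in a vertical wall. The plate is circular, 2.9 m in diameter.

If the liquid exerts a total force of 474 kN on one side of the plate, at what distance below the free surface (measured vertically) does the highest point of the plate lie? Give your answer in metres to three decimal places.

d_top ≈ 5.194 m

γ = ρg = 1101 × 9.81 / 1000 = 10.80081 kN/m³.
A = π(1.45)² = 6.6052 m².
From F = γ·h_c·A, the centroid depth is h_c = 474/(10.80081 × 6.6052) = 6.6441 m.
The centroid is at the centre, 1.45 m below the top of the plate, so the highest point sits at h_top = 6.6441 − 1.45 = 5.1941 m below the surface.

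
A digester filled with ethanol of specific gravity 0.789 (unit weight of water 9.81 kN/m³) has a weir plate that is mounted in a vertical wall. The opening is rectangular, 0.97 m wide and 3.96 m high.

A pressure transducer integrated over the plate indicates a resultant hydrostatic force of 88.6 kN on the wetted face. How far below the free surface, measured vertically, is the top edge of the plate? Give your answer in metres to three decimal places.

γ = 0.789 × 9.81 = 7.74009 kN/m³.
A = 0.97 × 3.96 = 3.8412 m².
From F = γ·h_c·A, the centroid depth is h_c = 88.6/(7.74009 × 3.8412) = 2.98003 m.
The centroid lies 3.96/2 = 1.98 m below the top edge, so the top edge sits at h_top = 2.98003 − 1.98 = 1.00003 m below the surface.

d_top ≈ 1.000 m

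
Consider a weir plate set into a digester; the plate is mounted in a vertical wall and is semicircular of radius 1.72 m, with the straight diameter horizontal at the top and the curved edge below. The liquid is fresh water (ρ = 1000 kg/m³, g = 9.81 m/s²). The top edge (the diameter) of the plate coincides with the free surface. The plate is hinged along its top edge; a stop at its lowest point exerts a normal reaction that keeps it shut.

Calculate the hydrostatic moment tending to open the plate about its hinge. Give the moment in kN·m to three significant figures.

γ = ρg = 1000 × 9.81 = 9810 N/m³ = 9.81 kN/m³.
The centroid of a semicircle lies 4r/(3π) = 0.729991 m from the diameter, here below the top edge, so the centroid depth is h_c = 0.729991 m.
A = πr²/2 = π × 1.72²/2 = 4.64704 m².
Resultant F = γ·h_c·A = 9.81 × 0.729991 × 4.64704 = 33.2784 kN.
I_c = (π/8 − 8/(9π))·r⁴ = 0.109757 × 1.72⁴ = 0.960608 m⁴.
Centre of pressure: y_p = y_c + I_c/(y_c·A) = 0.729991 + 0.960608/(0.729991 × 4.64704) = 0.729991 + 0.283173 = 1.01316 m along the plane.
The resultant acts 0.729991 + 0.283173 = 1.01316 m (along the plate) below the hinge at the top edge, so the moment about the hinge is M = F × 1.01316 = 33.2784 × 1.01316 = 33.7163 kN·m.

M ≈ 33.7 kN·m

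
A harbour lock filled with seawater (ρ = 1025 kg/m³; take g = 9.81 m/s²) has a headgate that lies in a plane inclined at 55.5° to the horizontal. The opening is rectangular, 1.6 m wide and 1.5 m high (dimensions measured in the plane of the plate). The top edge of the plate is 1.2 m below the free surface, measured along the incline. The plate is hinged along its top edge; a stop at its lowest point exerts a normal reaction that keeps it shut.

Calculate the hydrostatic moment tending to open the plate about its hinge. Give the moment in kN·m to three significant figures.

M ≈ 32.8 kN·m

γ = ρg = 1025 × 9.81 / 1000 = 10.05525 kN/m³.
Let θ = 55.5° be the plate's angle to the horizontal; measure y along the incline from where the plane meets the free surface. Vertical depth h = y·sinθ with sinθ = 0.824126.
The centroid lies 1.5/2 = 0.75 m below the top edge, so y_c = 1.2 + 0.75 = 1.95 m and h_c = 1.95 × 0.824126 = 1.60705 m.
A = 1.6 × 1.5 = 2.4 m².
Resultant F = γ·h_c·A = 10.05525 × 1.60705 × 2.4 = 38.7823 kN.
I_c = b·h³/12 = 1.6 × 1.5³/12 = 0.45 m⁴.
Centre of pressure: y_p = y_c + I_c/(y_c·A) = 1.95 + 0.45/(1.95 × 2.4) = 1.95 + 0.0961538 = 2.04615 m along the plane.
The resultant acts 0.75 + 0.0961538 = 0.846154 m (along the plate) below the hinge at the top edge, so the moment about the hinge is M = F × 0.846154 = 38.7823 × 0.846154 = 32.8158 kN·m.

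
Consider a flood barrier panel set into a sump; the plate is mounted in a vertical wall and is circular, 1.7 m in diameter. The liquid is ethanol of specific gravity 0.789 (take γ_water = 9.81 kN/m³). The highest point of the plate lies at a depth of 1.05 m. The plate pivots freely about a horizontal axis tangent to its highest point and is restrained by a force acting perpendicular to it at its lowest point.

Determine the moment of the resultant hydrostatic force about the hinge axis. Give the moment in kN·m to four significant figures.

M ≈ 31.55 kN·m

γ = 0.789 × 9.81 = 7.74009 kN/m³.
The centroid is at the centre, 0.85 m below the top of the plate, so the centroid depth is h_c = 1.05 + 0.85 = 1.9 m.
A = π(0.85)² = 2.2698 m².
Resultant F = γ·h_c·A = 7.74009 × 1.9 × 2.2698 = 33.3801 kN.
I_c = πr⁴/4 = π × 0.85⁴/4 = 0.409983 m⁴.
Centre of pressure: y_p = y_c + I_c/(y_c·A) = 1.9 + 0.409983/(1.9 × 2.2698) = 1.9 + 0.0950659 = 1.99507 m along the plane.
The resultant acts 0.85 + 0.0950659 = 0.945066 m (along the plate) below the hinge at the top edge, so the moment about the hinge is M = F × 0.945066 = 33.3801 × 0.945066 = 31.5464 kN·m.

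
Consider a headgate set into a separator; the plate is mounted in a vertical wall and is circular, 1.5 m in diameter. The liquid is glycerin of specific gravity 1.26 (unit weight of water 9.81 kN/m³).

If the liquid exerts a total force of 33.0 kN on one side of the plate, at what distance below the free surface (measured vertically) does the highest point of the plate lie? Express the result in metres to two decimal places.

d_top ≈ 0.76 m

γ = 1.26 × 9.81 = 12.3606 kN/m³.
A = π(0.75)² = 1.76715 m².
From F = γ·h_c·A, the centroid depth is h_c = 33.0/(12.3606 × 1.76715) = 1.51078 m.
The centroid is at the centre, 0.75 m below the top of the plate, so the highest point sits at h_top = 1.51078 − 0.75 = 0.76078 m below the surface.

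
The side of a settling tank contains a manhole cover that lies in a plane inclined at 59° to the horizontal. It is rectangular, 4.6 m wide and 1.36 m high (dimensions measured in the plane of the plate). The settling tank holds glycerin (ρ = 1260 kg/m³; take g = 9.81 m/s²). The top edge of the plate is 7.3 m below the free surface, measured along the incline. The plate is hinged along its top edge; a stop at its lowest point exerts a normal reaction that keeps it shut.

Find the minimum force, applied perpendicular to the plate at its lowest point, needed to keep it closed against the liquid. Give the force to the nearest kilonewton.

P ≈ 272 kN

γ = ρg = 1260 × 9.81 / 1000 = 12.3606 kN/m³.
Let θ = 59° be the plate's angle to the horizontal; measure y along the incline from where the plane meets the free surface. Vertical depth h = y·sinθ with sinθ = 0.857167.
The centroid lies 1.36/2 = 0.68 m below the top edge, so y_c = 7.3 + 0.68 = 7.98 m and h_c = 7.98 × 0.857167 = 6.84019 m.
A = 4.6 × 1.36 = 6.256 m².
Resultant F = γ·h_c·A = 12.3606 × 6.84019 × 6.256 = 528.938 kN.
I_c = b·h³/12 = 4.6 × 1.36³/12 = 0.964258 m⁴.
Centre of pressure: y_p = y_c + I_c/(y_c·A) = 7.98 + 0.964258/(7.98 × 6.256) = 7.98 + 0.019315 = 7.99932 m along the plane.
The resultant acts 0.68 + 0.019315 = 0.699315 m (along the plate) below the hinge at the top edge, so the moment about the hinge is M = F × 0.699315 = 528.938 × 0.699315 = 369.894 kN·m.
A normal force at the bottom, 1.36 m from the hinge, must supply this moment: P = 369.894/1.36 = 271.981 kN.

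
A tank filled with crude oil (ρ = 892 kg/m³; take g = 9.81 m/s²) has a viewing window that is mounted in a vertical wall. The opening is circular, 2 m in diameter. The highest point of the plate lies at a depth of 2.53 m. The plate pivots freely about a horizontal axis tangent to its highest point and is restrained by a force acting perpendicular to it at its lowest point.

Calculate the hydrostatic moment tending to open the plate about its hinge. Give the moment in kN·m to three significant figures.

γ = ρg = 892 × 9.81 / 1000 = 8.75052 kN/m³.
The centroid is at the centre, 1 m below the top of the plate, so the centroid depth is h_c = 2.53 + 1 = 3.53 m.
A = π(1)² = 3.14159 m².
Resultant F = γ·h_c·A = 8.75052 × 3.53 × 3.14159 = 97.0416 kN.
I_c = πr⁴/4 = π × 1⁴/4 = 0.785398 m⁴.
Centre of pressure: y_p = y_c + I_c/(y_c·A) = 3.53 + 0.785398/(3.53 × 3.14159) = 3.53 + 0.0708216 = 3.60082 m along the plane.
The resultant acts 1 + 0.0708216 = 1.07082 m (along the plate) below the hinge at the top edge, so the moment about the hinge is M = F × 1.07082 = 97.0416 × 1.07082 = 103.914 kN·m.

M ≈ 104 kN·m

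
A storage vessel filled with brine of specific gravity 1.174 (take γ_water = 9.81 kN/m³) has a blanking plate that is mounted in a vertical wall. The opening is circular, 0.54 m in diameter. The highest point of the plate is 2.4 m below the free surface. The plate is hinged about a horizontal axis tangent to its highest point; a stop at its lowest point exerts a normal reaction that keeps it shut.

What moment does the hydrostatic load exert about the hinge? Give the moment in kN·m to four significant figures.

γ = 1.174 × 9.81 = 11.51694 kN/m³.
The centroid is at the centre, 0.27 m below the top of the plate, so the centroid depth is h_c = 2.4 + 0.27 = 2.67 m.
A = π(0.27)² = 0.229022 m².
Resultant F = γ·h_c·A = 11.51694 × 2.67 × 0.229022 = 7.04248 kN.
I_c = πr⁴/4 = π × 0.27⁴/4 = 0.00417393 m⁴.
Centre of pressure: y_p = y_c + I_c/(y_c·A) = 2.67 + 0.00417393/(2.67 × 0.229022) = 2.67 + 0.00682585 = 2.67683 m along the plane.
The resultant acts 0.27 + 0.00682585 = 0.276826 m (along the plate) below the hinge at the top edge, so the moment about the hinge is M = F × 0.276826 = 7.04248 × 0.276826 = 1.94954 kN·m.

M ≈ 1.950 kN·m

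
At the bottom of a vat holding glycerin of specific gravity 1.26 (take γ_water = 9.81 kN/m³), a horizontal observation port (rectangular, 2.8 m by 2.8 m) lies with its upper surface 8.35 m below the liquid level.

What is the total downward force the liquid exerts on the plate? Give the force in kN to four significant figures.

γ = 1.26 × 9.81 = 12.3606 kN/m³.
The plate is horizontal, so pressure is uniform at p = γ·h = 12.3606 × 8.35 = 103.211 kN/m².
A = 2.8 × 2.8 = 7.84 m².
F = p·A = 103.211 × 7.84 = 809.174 kN.

F ≈ 809.2 kN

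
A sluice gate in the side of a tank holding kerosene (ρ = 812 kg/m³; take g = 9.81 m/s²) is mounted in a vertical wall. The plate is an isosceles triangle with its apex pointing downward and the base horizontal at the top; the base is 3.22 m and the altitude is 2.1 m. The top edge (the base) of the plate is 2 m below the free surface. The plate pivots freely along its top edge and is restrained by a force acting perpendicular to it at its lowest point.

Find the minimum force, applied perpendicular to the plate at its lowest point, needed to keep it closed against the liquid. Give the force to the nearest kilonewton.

γ = ρg = 812 × 9.81 / 1000 = 7.96572 kN/m³.
With the apex down, the centroid sits h/3 = 2.1/3 = 0.7 m below the base (the top edge), so the centroid depth is h_c = 2 + 0.7 = 2.7 m.
A = ½ × 3.22 × 2.1 = 3.381 m².
Resultant F = γ·h_c·A = 7.96572 × 2.7 × 3.381 = 72.7167 kN.
I_c = b·h³/36 = 3.22 × 2.1³/36 = 0.828345 m⁴.
Centre of pressure: y_p = y_c + I_c/(y_c·A) = 2.7 + 0.828345/(2.7 × 3.381) = 2.7 + 0.0907407 = 2.79074 m along the plane.
The resultant acts 0.7 + 0.0907407 = 0.790741 m (along the plate) below the hinge at the top edge, so the moment about the hinge is M = F × 0.790741 = 72.7167 × 0.790741 = 57.5001 kN·m.
A normal force at the bottom, 2.1 m from the hinge, must supply this moment: P = 57.5001/2.1 = 27.381 kN.

P ≈ 27 kN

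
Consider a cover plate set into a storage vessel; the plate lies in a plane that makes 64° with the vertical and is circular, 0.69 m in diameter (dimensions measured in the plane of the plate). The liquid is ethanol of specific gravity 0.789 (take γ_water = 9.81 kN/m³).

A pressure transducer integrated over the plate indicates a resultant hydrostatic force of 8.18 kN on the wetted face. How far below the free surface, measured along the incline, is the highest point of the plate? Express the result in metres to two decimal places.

y_top ≈ 6.10 m

γ = 0.789 × 9.81 = 7.74009 kN/m³.
A = π(0.345)² = 0.373928 m².
From F = γ·h_c·A, the centroid depth is h_c = 8.18/(7.74009 × 0.373928) = 2.82631 m.
The plate makes 64° with the vertical, i.e. θ = 90° − 64° = 26° to the horizontal. Measuring y along the incline from the free-surface line, vertical depth h = y·sinθ with sinθ = 0.438371.
Along the incline, y_c = h_c/sinθ = 2.82631/0.438371 = 6.4473 m.
The centroid is at the centre, 0.345 m below the top of the plate, so the highest point sits at y_top = 6.4473 − 0.345 = 6.1023 m along the incline.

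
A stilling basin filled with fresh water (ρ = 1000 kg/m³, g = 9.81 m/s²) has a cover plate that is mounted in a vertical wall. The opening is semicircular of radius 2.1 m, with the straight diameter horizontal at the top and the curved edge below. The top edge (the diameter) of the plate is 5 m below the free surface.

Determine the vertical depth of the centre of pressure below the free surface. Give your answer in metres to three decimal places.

γ = ρg = 1000 × 9.81 = 9810 N/m³ = 9.81 kN/m³.
The centroid of a semicircle lies 4r/(3π) = 0.891268 m from the diameter, here below the top edge, so the centroid depth is h_c = 5 + 0.891268 = 5.89127 m.
A = πr²/2 = π × 2.1²/2 = 6.92721 m².
Resultant F = γ·h_c·A = 9.81 × 5.89127 × 6.92721 = 400.347 kN.
I_c = (π/8 − 8/(9π))·r⁴ = 0.109757 × 2.1⁴ = 2.13457 m⁴.
Centre of pressure: y_p = y_c + I_c/(y_c·A) = 5.89127 + 2.13457/(5.89127 × 6.92721) = 5.89127 + 0.052305 = 5.94357 m along the plane.

h_p = 5.944 m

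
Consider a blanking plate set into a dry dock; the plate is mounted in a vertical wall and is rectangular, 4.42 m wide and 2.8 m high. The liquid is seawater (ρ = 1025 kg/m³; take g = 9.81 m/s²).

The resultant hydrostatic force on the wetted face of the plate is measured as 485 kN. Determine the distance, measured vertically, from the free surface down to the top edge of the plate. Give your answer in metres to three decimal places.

d_top ≈ 2.497 m

γ = ρg = 1025 × 9.81 / 1000 = 10.05525 kN/m³.
A = 4.42 × 2.8 = 12.376 m².
From F = γ·h_c·A, the centroid depth is h_c = 485/(10.05525 × 12.376) = 3.89734 m.
The centroid lies 2.8/2 = 1.4 m below the top edge, so the top edge sits at h_top = 3.89734 − 1.4 = 2.49734 m below the surface.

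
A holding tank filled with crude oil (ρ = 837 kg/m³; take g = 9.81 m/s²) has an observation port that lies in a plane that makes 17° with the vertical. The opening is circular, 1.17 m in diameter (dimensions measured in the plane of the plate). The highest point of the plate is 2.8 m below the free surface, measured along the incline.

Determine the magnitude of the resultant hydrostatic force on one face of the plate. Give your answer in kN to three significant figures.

γ = ρg = 837 × 9.81 / 1000 = 8.21097 kN/m³.
The plate makes 17° with the vertical, i.e. θ = 90° − 17° = 73° to the horizontal. Measuring y along the incline from the free-surface line, vertical depth h = y·sinθ with sinθ = 0.956305.
The centroid is at the centre, 0.585 m below the top of the plate, so y_c = 2.8 + 0.585 = 3.385 m and h_c = 3.385 × 0.956305 = 3.23709 m.
A = π(0.585)² = 1.07513 m².
Resultant F = γ·h_c·A = 8.21097 × 3.23709 × 1.07513 = 28.5766 kN.

F ≈ 28.6 kN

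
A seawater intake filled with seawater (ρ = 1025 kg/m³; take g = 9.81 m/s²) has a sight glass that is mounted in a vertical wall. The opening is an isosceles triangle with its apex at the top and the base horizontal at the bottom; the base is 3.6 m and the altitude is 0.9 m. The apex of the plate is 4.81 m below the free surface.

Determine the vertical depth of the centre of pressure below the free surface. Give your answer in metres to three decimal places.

γ = ρg = 1025 × 9.81 / 1000 = 10.05525 kN/m³.
With the apex up, the centroid sits 2h/3 = 2 × 0.9/3 = 0.6 m below the apex, so the centroid depth is h_c = 4.81 + 0.6 = 5.41 m.
A = ½ × 3.6 × 0.9 = 1.62 m².
Resultant F = γ·h_c·A = 10.05525 × 5.41 × 1.62 = 88.1262 kN.
I_c = b·h³/36 = 3.6 × 0.9³/36 = 0.0729 m⁴.
Centre of pressure: y_p = y_c + I_c/(y_c·A) = 5.41 + 0.0729/(5.41 × 1.62) = 5.41 + 0.00831793 = 5.41832 m along the plane.

h_p = 5.418 m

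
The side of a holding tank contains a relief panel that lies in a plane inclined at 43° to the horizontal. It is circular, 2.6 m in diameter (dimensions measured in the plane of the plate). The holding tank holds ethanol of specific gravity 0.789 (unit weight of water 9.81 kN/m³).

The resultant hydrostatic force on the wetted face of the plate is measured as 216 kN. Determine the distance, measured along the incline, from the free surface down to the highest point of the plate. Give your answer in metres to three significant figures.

γ = 0.789 × 9.81 = 7.74009 kN/m³.
A = π(1.3)² = 5.30929 m².
From F = γ·h_c·A, the centroid depth is h_c = 216/(7.74009 × 5.30929) = 5.25619 m.
Let θ = 43° be the plate's angle to the horizontal; measure y along the incline from where the plane meets the free surface. Vertical depth h = y·sinθ with sinθ = 0.681998.
Along the incline, y_c = h_c/sinθ = 5.25619/0.681998 = 7.70705 m.
The centroid is at the centre, 1.3 m below the top of the plate, so the highest point sits at y_top = 7.70705 − 1.3 = 6.40705 m along the incline.

y_top ≈ 6.41 m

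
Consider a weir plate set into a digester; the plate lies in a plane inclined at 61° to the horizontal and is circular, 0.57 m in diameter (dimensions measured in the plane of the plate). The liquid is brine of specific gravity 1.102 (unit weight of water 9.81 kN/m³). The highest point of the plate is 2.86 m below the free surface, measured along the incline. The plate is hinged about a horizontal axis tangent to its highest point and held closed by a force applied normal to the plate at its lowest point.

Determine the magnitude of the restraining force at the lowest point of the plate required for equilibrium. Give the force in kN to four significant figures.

P ≈ 3.880 kN

γ = 1.102 × 9.81 = 10.81062 kN/m³.
Let θ = 61° be the plate's angle to the horizontal; measure y along the incline from where the plane meets the free surface. Vertical depth h = y·sinθ with sinθ = 0.874620.
The centroid is at the centre, 0.285 m below the top of the plate, so y_c = 2.86 + 0.285 = 3.145 m and h_c = 3.145 × 0.874620 = 2.75068 m.
A = π(0.285)² = 0.255176 m².
Resultant F = γ·h_c·A = 10.81062 × 2.75068 × 0.255176 = 7.58806 kN.
I_c = πr⁴/4 = π × 0.285⁴/4 = 0.00518166 m⁴.
Centre of pressure: y_p = y_c + I_c/(y_c·A) = 3.145 + 0.00518166/(3.145 × 0.255176) = 3.145 + 0.00645667 = 3.15146 m along the plane.
The resultant acts 0.285 + 0.00645667 = 0.291457 m (along the plate) below the hinge at the top edge, so the moment about the hinge is M = F × 0.291457 = 7.58806 × 0.291457 = 2.21159 kN·m.
A normal force at the bottom, 0.57 m from the hinge, must supply this moment: P = 2.21159/0.57 = 3.87998 kN.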